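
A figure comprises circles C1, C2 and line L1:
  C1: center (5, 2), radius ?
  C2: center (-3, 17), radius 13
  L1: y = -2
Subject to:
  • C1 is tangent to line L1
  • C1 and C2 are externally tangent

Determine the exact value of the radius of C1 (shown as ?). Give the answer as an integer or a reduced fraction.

1. [C1‖L1]  r_C1² − 16 = 0  ⇒  r_C1 = 4 (r>0 drops 1)
2. [ext C1·C2]  r_C1² + 26r_C1 − 120 = 0  ⇒  r_C1 = 4 (r>0 drops 1)

4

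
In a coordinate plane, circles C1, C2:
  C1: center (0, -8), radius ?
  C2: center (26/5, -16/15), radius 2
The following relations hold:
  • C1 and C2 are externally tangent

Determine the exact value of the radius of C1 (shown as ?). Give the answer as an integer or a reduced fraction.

1. [ext C1·C2]  r_C1² + 4r_C1 − 640/9 = 0  ⇒  r_C1 = 20/3 (r>0 drops 1)

20/3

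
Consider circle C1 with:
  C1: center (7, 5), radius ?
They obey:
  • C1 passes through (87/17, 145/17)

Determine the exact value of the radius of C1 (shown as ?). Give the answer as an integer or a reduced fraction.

1. [C1∋P]  r_C1² − 16 = 0  ⇒  r_C1 = 4 (r>0 drops 1)

4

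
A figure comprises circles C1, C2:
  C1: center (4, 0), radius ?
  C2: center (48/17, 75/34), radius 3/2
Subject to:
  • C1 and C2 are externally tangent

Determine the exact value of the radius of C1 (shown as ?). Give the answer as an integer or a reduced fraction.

1

1. [ext C1·C2]  r_C1² + 3r_C1 − 4 = 0  ⇒  r_C1 = 1 (r>0 drops 1)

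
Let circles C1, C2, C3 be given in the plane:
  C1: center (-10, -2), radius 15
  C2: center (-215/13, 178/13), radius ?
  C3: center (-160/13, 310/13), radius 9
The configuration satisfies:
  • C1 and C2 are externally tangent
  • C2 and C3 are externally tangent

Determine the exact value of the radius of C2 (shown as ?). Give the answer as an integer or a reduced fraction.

2

1. [ext C1·C2]  r_C2² + 30r_C2 − 64 = 0  ⇒  r_C2 = 2 (r>0 drops 1)
2. [ext C2·C3]  r_C2² + 18r_C2 − 40 = 0  ⇒  r_C2 = 2 (r>0 drops 1)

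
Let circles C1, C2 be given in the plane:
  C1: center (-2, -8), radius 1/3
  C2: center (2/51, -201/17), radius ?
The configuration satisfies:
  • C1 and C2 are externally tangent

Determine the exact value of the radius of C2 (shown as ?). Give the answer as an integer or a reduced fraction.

1. [ext C1·C2]  r_C2² + (2/3)r_C2 − 56/3 = 0  ⇒  r_C2 = 4 (r>0 drops 1)

4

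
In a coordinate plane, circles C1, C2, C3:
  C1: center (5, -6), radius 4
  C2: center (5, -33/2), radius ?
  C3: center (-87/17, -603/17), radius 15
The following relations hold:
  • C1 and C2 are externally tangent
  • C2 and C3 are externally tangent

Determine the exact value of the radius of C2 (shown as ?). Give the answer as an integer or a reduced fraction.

1. [ext C1·C2]  r_C2² + 8r_C2 − 377/4 = 0  ⇒  r_C2 = 13/2 (r>0 drops 1)
2. [ext C2·C3]  r_C2² + 30r_C2 − 949/4 = 0  ⇒  r_C2 = 13/2 (r>0 drops 1)

13/2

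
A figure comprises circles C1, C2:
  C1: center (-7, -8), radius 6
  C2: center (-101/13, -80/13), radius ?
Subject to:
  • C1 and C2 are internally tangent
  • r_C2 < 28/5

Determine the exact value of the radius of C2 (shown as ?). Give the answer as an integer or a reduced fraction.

4

1. [int C1,C2]  r_C2² − 12r_C2 + 32 = 0  ⇒  r_C2 = 4 or 8
2. given r_C2 < 28/5: keep 4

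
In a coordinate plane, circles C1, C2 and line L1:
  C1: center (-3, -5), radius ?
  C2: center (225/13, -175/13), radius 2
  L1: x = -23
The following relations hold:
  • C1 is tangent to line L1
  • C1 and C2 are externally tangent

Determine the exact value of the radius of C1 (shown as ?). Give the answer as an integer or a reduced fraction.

20

1. [C1‖L1]  r_C1² − 400 = 0  ⇒  r_C1 = 20 (r>0 drops 1)
2. [ext C1·C2]  r_C1² + 4r_C1 − 480 = 0  ⇒  r_C1 = 20 (r>0 drops 1)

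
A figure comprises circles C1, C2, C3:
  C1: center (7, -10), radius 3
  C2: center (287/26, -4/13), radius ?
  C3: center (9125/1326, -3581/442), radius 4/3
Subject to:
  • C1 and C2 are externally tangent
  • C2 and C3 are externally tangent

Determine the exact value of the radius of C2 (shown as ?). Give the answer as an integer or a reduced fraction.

1. [ext C1·C2]  r_C2² + 6r_C2 − 405/4 = 0  ⇒  r_C2 = 15/2 (r>0 drops 1)
2. [ext C2·C3]  r_C2² + (8/3)r_C2 − 305/4 = 0  ⇒  r_C2 = 15/2 (r>0 drops 1)

15/2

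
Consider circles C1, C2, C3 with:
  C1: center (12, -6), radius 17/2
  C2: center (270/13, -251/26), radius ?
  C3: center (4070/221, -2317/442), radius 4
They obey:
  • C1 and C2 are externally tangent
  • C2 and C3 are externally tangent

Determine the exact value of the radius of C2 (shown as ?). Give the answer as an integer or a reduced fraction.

1. [ext C1·C2]  r_C2² + 17r_C2 − 18 = 0  ⇒  r_C2 = 1 (r>0 drops 1)
2. [ext C2·C3]  r_C2² + 8r_C2 − 9 = 0  ⇒  r_C2 = 1 (r>0 drops 1)

1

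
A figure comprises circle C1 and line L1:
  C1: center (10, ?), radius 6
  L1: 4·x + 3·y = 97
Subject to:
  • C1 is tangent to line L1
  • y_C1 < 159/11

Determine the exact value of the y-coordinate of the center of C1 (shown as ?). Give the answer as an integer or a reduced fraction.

9

1. [C1‖L1]  y_C1² − 38y_C1 + 261 = 0  ⇒  y_C1 = 9 or 29
2. given y_C1 < 159/11: keep 9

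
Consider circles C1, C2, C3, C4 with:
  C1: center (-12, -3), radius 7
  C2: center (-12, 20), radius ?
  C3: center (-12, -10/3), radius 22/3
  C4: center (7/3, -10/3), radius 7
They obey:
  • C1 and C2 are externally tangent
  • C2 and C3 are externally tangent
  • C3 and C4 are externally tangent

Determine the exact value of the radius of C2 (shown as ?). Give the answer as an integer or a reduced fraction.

1. [ext C1·C2]  r_C2² + 14r_C2 − 480 = 0  ⇒  r_C2 = 16 (r>0 drops 1)
2. [ext C2·C3]  r_C2² + (44/3)r_C2 − 1472/3 = 0  ⇒  r_C2 = 16 (r>0 drops 1)

16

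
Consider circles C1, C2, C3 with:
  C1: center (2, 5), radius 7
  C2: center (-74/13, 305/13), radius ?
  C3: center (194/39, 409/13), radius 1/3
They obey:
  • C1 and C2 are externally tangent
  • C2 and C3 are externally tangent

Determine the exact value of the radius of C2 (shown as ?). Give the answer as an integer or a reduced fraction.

1. [ext C1·C2]  r_C2² + 14r_C2 − 351 = 0  ⇒  r_C2 = 13 (r>0 drops 1)
2. [ext C2·C3]  r_C2² + (2/3)r_C2 − 533/3 = 0  ⇒  r_C2 = 13 (r>0 drops 1)

13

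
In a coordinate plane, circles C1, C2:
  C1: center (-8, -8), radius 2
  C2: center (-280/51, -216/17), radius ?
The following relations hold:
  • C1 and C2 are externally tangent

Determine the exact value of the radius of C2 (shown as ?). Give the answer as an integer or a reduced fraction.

1. [ext C1·C2]  r_C2² + 4r_C2 − 220/9 = 0  ⇒  r_C2 = 10/3 (r>0 drops 1)

10/3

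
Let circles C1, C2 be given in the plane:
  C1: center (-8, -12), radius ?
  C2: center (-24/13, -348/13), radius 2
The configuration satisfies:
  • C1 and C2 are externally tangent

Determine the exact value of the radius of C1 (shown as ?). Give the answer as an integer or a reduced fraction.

1. [ext C1·C2]  r_C1² + 4r_C1 − 252 = 0  ⇒  r_C1 = 14 (r>0 drops 1)

14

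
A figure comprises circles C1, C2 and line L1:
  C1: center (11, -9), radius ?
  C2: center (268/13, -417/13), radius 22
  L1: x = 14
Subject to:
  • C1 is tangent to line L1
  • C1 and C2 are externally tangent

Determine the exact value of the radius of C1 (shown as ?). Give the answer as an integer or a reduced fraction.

3

1. [C1‖L1]  r_C1² − 9 = 0  ⇒  r_C1 = 3 (r>0 drops 1)
2. [ext C1·C2]  r_C1² + 44r_C1 − 141 = 0  ⇒  r_C1 = 3 (r>0 drops 1)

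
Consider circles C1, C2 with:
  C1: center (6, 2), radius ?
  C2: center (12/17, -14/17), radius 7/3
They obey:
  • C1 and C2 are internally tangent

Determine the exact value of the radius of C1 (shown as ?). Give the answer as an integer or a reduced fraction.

1. [int C1,C2]  r_C1² − (14/3)r_C1 − 275/9 = 0  ⇒  r_C1 = 25/3 (r>0 drops 1)

25/3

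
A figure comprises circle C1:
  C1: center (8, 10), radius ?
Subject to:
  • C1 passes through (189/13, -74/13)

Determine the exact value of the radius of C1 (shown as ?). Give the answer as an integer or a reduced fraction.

1. [C1∋P]  r_C1² − 289 = 0  ⇒  r_C1 = 17 (r>0 drops 1)

17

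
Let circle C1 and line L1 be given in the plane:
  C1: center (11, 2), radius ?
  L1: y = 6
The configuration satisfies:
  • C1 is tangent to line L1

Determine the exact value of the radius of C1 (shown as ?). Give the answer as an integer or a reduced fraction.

4

1. [C1‖L1]  r_C1² − 16 = 0  ⇒  r_C1 = 4 (r>0 drops 1)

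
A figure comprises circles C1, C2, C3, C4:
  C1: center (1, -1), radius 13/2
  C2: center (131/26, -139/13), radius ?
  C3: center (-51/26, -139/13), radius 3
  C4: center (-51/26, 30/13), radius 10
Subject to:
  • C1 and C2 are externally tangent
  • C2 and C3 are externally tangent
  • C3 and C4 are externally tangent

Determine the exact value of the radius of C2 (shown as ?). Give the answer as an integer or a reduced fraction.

4

1. [ext C1·C2]  r_C2² + 13r_C2 − 68 = 0  ⇒  r_C2 = 4 (r>0 drops 1)
2. [ext C2·C3]  r_C2² + 6r_C2 − 40 = 0  ⇒  r_C2 = 4 (r>0 drops 1)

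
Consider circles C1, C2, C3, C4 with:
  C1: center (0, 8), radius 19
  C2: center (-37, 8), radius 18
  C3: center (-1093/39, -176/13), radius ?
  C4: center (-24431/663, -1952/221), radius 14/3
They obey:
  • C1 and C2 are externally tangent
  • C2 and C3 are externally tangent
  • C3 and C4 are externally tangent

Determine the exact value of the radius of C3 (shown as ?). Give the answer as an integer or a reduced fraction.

1. [ext C2·C3]  r_C3² + 36r_C3 − 1984/9 = 0  ⇒  r_C3 = 16/3 (r>0 drops 1)
2. [ext C3·C4]  r_C3² + (28/3)r_C3 − 704/9 = 0  ⇒  r_C3 = 16/3 (r>0 drops 1)

16/3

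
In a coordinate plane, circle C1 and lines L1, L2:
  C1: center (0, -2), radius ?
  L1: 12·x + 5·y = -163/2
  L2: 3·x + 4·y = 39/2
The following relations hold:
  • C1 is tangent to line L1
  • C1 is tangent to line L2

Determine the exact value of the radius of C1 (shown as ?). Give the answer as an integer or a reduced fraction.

1. [C1‖L1]  r_C1² − 121/4 = 0  ⇒  r_C1 = 11/2 (r>0 drops 1)
2. [C1‖L2]  r_C1² − 121/4 = 0  ⇒  r_C1 = 11/2 (r>0 drops 1)

11/2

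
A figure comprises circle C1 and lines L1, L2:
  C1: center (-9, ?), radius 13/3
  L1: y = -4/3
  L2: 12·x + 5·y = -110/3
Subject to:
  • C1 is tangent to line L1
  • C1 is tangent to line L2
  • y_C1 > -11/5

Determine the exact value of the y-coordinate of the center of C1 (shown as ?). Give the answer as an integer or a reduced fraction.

3

1. [C1‖L1]  y_C1² + (8/3)y_C1 − 17 = 0  ⇒  y_C1 = -17/3 or 3
2. [C1‖L2]  y_C1² − (428/15)y_C1 + 383/5 = 0  ⇒  y_C1 = 3 or 383/15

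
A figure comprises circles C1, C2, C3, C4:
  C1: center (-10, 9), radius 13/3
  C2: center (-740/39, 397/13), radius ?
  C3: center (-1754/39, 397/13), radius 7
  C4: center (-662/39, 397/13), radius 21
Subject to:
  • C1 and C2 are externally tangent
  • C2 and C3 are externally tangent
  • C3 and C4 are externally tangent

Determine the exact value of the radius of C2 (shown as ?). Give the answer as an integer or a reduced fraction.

19

1. [ext C1·C2]  r_C2² + (26/3)r_C2 − 1577/3 = 0  ⇒  r_C2 = 19 (r>0 drops 1)
2. [ext C2·C3]  r_C2² + 14r_C2 − 627 = 0  ⇒  r_C2 = 19 (r>0 drops 1)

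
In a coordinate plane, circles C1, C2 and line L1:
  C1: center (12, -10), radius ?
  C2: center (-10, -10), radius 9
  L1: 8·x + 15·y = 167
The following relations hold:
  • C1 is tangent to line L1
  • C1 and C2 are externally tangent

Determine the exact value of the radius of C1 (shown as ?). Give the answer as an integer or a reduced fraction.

1. [C1‖L1]  r_C1² − 169 = 0  ⇒  r_C1 = 13 (r>0 drops 1)
2. [ext C1·C2]  r_C1² + 18r_C1 − 403 = 0  ⇒  r_C1 = 13 (r>0 drops 1)

13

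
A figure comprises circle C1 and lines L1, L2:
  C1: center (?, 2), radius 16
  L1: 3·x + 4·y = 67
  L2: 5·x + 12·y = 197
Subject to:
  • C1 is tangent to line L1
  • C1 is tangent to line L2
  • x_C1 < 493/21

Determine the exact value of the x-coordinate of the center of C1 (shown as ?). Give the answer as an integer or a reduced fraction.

1. [C1‖L1]  x_C1² − (118/3)x_C1 − 973/3 = 0  ⇒  x_C1 = -7 or 139/3
2. [C1‖L2]  x_C1² − (346/5)x_C1 − 2667/5 = 0  ⇒  x_C1 = -7 or 381/5

-7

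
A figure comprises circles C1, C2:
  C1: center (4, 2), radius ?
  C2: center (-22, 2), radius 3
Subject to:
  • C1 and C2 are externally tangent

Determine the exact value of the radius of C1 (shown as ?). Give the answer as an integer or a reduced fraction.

1. [ext C1·C2]  r_C1² + 6r_C1 − 667 = 0  ⇒  r_C1 = 23 (r>0 drops 1)

23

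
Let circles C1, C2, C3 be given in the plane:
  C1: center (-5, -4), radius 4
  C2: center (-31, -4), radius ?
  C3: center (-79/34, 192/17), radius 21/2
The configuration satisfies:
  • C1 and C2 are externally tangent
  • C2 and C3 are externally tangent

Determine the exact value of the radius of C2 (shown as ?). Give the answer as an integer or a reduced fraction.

22

1. [ext C1·C2]  r_C2² + 8r_C2 − 660 = 0  ⇒  r_C2 = 22 (r>0 drops 1)
2. [ext C2·C3]  r_C2² + 21r_C2 − 946 = 0  ⇒  r_C2 = 22 (r>0 drops 1)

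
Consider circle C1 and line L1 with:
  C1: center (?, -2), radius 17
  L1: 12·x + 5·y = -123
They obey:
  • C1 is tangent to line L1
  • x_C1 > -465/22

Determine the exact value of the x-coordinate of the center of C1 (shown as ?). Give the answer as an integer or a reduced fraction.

1. [C1‖L1]  x_C1² + (113/6)x_C1 − 501/2 = 0  ⇒  x_C1 = -167/6 or 9
2. given x_C1 > -465/22: keep 9

9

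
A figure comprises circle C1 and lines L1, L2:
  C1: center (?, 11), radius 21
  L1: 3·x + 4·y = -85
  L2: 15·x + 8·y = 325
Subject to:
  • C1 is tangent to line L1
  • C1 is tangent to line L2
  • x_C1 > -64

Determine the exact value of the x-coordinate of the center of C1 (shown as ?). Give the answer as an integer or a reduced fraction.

1. [C1‖L1]  x_C1² + 86x_C1 + 624 = 0  ⇒  x_C1 = -78 or -8
2. [C1‖L2]  x_C1² − (158/5)x_C1 − 1584/5 = 0  ⇒  x_C1 = -8 or 198/5

-8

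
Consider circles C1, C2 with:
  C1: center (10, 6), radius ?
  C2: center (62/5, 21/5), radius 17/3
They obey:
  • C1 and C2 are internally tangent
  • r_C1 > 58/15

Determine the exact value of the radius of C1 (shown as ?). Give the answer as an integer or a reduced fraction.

26/3

1. [int C1,C2]  r_C1² − (34/3)r_C1 + 208/9 = 0  ⇒  r_C1 = 8/3 or 26/3
2. given r_C1 > 58/15: keep 26/3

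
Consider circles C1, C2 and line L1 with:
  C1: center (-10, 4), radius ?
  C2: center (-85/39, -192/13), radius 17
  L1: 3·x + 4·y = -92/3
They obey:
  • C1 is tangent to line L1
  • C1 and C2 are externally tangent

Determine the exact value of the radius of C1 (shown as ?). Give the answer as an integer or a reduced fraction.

10/3

1. [C1‖L1]  r_C1² − 100/9 = 0  ⇒  r_C1 = 10/3 (r>0 drops 1)
2. [ext C1·C2]  r_C1² + 34r_C1 − 1120/9 = 0  ⇒  r_C1 = 10/3 (r>0 drops 1)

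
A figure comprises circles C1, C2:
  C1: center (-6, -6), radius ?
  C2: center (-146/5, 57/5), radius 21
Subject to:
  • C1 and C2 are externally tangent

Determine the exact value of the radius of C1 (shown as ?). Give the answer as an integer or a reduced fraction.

8

1. [ext C1·C2]  r_C1² + 42r_C1 − 400 = 0  ⇒  r_C1 = 8 (r>0 drops 1)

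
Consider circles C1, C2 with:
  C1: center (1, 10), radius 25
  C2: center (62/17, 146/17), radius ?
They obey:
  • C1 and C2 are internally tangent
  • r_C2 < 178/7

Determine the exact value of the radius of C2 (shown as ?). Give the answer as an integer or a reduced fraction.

1. [int C1,C2]  r_C2² − 50r_C2 + 616 = 0  ⇒  r_C2 = 22 or 28
2. given r_C2 < 178/7: keep 22

22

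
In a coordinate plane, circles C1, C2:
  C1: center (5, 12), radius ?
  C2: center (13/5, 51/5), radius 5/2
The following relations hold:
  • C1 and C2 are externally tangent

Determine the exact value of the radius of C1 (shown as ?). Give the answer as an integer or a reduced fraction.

1/2

1. [ext C1·C2]  r_C1² + 5r_C1 − 11/4 = 0  ⇒  r_C1 = 1/2 (r>0 drops 1)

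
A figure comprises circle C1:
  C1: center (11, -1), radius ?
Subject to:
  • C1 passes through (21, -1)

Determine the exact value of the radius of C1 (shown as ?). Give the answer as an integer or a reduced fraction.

10

1. [C1∋P]  r_C1² − 100 = 0  ⇒  r_C1 = 10 (r>0 drops 1)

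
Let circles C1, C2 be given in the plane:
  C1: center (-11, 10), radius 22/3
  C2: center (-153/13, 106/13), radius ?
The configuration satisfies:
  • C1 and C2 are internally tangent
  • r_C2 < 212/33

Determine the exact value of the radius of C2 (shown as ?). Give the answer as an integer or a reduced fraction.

16/3

1. [int C1,C2]  r_C2² − (44/3)r_C2 + 448/9 = 0  ⇒  r_C2 = 16/3 or 28/3
2. given r_C2 < 212/33: keep 16/3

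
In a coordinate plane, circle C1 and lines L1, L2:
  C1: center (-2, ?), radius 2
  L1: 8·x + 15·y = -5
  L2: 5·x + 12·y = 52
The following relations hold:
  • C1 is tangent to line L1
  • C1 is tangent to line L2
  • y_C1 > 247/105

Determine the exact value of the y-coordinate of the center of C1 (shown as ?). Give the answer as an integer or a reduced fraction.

3

1. [C1‖L1]  y_C1² − (22/15)y_C1 − 23/5 = 0  ⇒  y_C1 = -23/15 or 3
2. [C1‖L2]  y_C1² − (31/3)y_C1 + 22 = 0  ⇒  y_C1 = 3 or 22/3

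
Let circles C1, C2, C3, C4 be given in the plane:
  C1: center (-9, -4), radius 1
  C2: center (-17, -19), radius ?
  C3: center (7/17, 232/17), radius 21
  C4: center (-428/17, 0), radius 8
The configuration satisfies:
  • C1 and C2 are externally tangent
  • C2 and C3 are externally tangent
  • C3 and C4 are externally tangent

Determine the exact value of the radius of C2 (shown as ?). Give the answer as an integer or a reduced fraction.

1. [ext C1·C2]  r_C2² + 2r_C2 − 288 = 0  ⇒  r_C2 = 16 (r>0 drops 1)
2. [ext C2·C3]  r_C2² + 42r_C2 − 928 = 0  ⇒  r_C2 = 16 (r>0 drops 1)

16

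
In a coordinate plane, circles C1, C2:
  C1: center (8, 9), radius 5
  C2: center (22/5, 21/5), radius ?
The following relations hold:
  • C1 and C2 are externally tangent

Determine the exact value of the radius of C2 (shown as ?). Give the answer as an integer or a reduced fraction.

1. [ext C1·C2]  r_C2² + 10r_C2 − 11 = 0  ⇒  r_C2 = 1 (r>0 drops 1)

1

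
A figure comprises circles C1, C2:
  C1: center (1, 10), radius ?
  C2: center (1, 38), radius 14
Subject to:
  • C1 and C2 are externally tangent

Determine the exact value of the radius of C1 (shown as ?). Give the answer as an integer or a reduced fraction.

1. [ext C1·C2]  r_C1² + 28r_C1 − 588 = 0  ⇒  r_C1 = 14 (r>0 drops 1)

14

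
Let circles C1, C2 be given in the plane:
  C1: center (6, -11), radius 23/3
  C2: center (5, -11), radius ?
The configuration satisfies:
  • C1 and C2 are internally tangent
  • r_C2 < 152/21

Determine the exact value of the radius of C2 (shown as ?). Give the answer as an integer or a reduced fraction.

20/3

1. [int C1,C2]  r_C2² − (46/3)r_C2 + 520/9 = 0  ⇒  r_C2 = 20/3 or 26/3
2. given r_C2 < 152/21: keep 20/3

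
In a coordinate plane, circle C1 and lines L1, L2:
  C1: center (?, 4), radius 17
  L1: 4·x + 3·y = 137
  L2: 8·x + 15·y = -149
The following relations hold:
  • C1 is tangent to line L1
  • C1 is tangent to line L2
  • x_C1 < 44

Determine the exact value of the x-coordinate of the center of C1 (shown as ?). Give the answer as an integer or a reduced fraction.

1. [C1‖L1]  x_C1² − (125/2)x_C1 + 525 = 0  ⇒  x_C1 = 10 or 105/2
2. [C1‖L2]  x_C1² + (209/4)x_C1 − 1245/2 = 0  ⇒  x_C1 = -249/4 or 10

10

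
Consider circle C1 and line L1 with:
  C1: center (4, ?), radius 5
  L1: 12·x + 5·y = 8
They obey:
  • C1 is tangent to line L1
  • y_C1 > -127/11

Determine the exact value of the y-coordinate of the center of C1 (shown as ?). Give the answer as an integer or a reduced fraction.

1. [C1‖L1]  y_C1² + 16y_C1 − 105 = 0  ⇒  y_C1 = -21 or 5
2. given y_C1 > -127/11: keep 5

5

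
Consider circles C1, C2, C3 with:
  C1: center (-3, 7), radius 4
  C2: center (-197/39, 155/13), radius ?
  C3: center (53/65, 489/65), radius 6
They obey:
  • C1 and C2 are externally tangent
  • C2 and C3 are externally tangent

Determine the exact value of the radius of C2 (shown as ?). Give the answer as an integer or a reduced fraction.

4/3

1. [ext C1·C2]  r_C2² + 8r_C2 − 112/9 = 0  ⇒  r_C2 = 4/3 (r>0 drops 1)
2. [ext C2·C3]  r_C2² + 12r_C2 − 160/9 = 0  ⇒  r_C2 = 4/3 (r>0 drops 1)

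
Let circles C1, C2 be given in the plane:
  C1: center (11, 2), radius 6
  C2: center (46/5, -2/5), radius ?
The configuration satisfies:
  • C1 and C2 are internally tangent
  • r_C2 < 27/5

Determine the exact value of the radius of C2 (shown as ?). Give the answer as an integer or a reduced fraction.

3

1. [int C1,C2]  r_C2² − 12r_C2 + 27 = 0  ⇒  r_C2 = 3 or 9
2. given r_C2 < 27/5: keep 3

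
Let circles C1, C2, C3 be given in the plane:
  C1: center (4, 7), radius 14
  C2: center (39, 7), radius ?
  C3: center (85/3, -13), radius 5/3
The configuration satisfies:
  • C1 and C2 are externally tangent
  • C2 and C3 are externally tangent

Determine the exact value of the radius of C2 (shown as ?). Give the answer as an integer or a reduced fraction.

1. [ext C1·C2]  r_C2² + 28r_C2 − 1029 = 0  ⇒  r_C2 = 21 (r>0 drops 1)
2. [ext C2·C3]  r_C2² + (10/3)r_C2 − 511 = 0  ⇒  r_C2 = 21 (r>0 drops 1)

21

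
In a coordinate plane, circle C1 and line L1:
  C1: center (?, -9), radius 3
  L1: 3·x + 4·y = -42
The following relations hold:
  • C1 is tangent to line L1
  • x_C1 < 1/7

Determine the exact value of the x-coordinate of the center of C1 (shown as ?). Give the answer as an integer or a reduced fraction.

-7

1. [C1‖L1]  x_C1² + 4x_C1 − 21 = 0  ⇒  x_C1 = -7 or 3
2. given x_C1 < 1/7: keep -7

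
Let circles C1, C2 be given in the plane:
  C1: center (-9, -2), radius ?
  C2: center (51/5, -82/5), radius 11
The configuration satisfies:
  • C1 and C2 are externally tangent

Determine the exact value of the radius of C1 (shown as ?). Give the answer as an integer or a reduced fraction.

1. [ext C1·C2]  r_C1² + 22r_C1 − 455 = 0  ⇒  r_C1 = 13 (r>0 drops 1)

13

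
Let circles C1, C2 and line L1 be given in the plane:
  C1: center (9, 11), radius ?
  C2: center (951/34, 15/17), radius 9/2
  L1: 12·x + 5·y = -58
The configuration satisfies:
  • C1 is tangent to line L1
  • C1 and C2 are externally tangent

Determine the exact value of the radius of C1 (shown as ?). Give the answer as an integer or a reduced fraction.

1. [C1‖L1]  r_C1² − 289 = 0  ⇒  r_C1 = 17 (r>0 drops 1)
2. [ext C1·C2]  r_C1² + 9r_C1 − 442 = 0  ⇒  r_C1 = 17 (r>0 drops 1)

17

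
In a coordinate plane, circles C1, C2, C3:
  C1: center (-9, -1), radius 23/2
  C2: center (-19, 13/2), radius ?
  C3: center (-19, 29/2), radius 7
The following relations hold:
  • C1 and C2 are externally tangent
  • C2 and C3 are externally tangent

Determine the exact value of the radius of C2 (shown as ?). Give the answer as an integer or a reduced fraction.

1

1. [ext C1·C2]  r_C2² + 23r_C2 − 24 = 0  ⇒  r_C2 = 1 (r>0 drops 1)
2. [ext C2·C3]  r_C2² + 14r_C2 − 15 = 0  ⇒  r_C2 = 1 (r>0 drops 1)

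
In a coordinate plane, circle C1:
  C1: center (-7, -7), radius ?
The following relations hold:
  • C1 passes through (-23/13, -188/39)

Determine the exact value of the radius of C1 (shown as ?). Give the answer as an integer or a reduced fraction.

1. [C1∋P]  r_C1² − 289/9 = 0  ⇒  r_C1 = 17/3 (r>0 drops 1)

17/3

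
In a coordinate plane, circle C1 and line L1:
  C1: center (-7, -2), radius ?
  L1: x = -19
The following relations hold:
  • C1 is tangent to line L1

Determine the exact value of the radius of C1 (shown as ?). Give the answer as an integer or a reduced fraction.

12

1. [C1‖L1]  r_C1² − 144 = 0  ⇒  r_C1 = 12 (r>0 drops 1)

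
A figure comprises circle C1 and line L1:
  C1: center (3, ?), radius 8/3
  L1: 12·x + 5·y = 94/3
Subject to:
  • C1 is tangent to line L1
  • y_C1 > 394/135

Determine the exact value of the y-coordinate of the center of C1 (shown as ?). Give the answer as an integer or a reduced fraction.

1. [C1‖L1]  y_C1² + (28/15)y_C1 − 236/5 = 0  ⇒  y_C1 = -118/15 or 6
2. given y_C1 > 394/135: keep 6

6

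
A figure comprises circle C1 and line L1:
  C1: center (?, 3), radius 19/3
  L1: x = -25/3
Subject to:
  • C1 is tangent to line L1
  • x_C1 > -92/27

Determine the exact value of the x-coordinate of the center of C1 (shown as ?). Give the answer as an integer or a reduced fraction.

-2

1. [C1‖L1]  x_C1² + (50/3)x_C1 + 88/3 = 0  ⇒  x_C1 = -44/3 or -2
2. given x_C1 > -92/27: keep -2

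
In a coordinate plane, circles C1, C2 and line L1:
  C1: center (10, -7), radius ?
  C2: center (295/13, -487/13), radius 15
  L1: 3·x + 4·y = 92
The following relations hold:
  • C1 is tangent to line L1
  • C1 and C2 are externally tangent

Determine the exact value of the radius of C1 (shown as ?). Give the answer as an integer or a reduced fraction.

18

1. [C1‖L1]  r_C1² − 324 = 0  ⇒  r_C1 = 18 (r>0 drops 1)
2. [ext C1·C2]  r_C1² + 30r_C1 − 864 = 0  ⇒  r_C1 = 18 (r>0 drops 1)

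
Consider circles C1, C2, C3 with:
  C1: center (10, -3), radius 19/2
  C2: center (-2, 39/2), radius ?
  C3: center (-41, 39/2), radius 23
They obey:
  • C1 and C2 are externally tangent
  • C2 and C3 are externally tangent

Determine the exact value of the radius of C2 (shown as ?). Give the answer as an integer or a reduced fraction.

16

1. [ext C1·C2]  r_C2² + 19r_C2 − 560 = 0  ⇒  r_C2 = 16 (r>0 drops 1)
2. [ext C2·C3]  r_C2² + 46r_C2 − 992 = 0  ⇒  r_C2 = 16 (r>0 drops 1)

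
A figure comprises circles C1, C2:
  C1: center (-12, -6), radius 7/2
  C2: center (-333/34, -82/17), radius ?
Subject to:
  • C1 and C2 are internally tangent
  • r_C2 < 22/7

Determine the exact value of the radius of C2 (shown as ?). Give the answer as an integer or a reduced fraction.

1. [int C1,C2]  r_C2² − 7r_C2 + 6 = 0  ⇒  r_C2 = 1 or 6
2. given r_C2 < 22/7: keep 1

1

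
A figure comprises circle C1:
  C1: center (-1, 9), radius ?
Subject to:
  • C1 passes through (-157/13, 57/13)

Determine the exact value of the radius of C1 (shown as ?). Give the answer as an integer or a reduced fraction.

12

1. [C1∋P]  r_C1² − 144 = 0  ⇒  r_C1 = 12 (r>0 drops 1)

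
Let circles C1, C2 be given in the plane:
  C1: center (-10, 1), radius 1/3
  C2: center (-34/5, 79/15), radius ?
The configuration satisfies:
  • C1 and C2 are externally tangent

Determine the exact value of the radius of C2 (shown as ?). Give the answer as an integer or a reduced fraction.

1. [ext C1·C2]  r_C2² + (2/3)r_C2 − 85/3 = 0  ⇒  r_C2 = 5 (r>0 drops 1)

5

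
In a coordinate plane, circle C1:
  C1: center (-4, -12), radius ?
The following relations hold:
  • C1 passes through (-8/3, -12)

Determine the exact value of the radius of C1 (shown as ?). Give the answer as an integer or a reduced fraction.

4/3

1. [C1∋P]  r_C1² − 16/9 = 0  ⇒  r_C1 = 4/3 (r>0 drops 1)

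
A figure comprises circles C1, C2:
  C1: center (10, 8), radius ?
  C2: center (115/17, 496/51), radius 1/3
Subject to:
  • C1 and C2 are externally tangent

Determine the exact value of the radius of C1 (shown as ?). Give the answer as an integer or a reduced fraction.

1. [ext C1·C2]  r_C1² + (2/3)r_C1 − 40/3 = 0  ⇒  r_C1 = 10/3 (r>0 drops 1)

10/3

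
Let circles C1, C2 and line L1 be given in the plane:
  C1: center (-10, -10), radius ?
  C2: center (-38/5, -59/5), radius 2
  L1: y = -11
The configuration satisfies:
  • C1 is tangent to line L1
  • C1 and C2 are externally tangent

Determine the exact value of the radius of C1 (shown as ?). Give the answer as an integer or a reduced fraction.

1. [C1‖L1]  r_C1² − 1 = 0  ⇒  r_C1 = 1 (r>0 drops 1)
2. [ext C1·C2]  r_C1² + 4r_C1 − 5 = 0  ⇒  r_C1 = 1 (r>0 drops 1)

1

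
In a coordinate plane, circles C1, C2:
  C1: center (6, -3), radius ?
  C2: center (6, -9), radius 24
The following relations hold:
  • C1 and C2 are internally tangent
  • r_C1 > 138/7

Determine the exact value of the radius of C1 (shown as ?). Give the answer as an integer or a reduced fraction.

1. [int C1,C2]  r_C1² − 48r_C1 + 540 = 0  ⇒  r_C1 = 18 or 30
2. given r_C1 > 138/7: keep 30

30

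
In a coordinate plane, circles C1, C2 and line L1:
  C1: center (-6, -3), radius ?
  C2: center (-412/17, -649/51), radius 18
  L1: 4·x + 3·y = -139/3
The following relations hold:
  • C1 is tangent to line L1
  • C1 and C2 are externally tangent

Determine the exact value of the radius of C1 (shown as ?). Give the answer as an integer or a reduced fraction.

1. [C1‖L1]  r_C1² − 64/9 = 0  ⇒  r_C1 = 8/3 (r>0 drops 1)
2. [ext C1·C2]  r_C1² + 36r_C1 − 928/9 = 0  ⇒  r_C1 = 8/3 (r>0 drops 1)

8/3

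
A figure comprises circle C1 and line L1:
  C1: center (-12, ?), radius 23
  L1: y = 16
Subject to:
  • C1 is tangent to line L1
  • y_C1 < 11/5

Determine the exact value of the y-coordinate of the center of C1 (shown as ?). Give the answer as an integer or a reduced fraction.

-7

1. [C1‖L1]  y_C1² − 32y_C1 − 273 = 0  ⇒  y_C1 = -7 or 39
2. given y_C1 < 11/5: keep -7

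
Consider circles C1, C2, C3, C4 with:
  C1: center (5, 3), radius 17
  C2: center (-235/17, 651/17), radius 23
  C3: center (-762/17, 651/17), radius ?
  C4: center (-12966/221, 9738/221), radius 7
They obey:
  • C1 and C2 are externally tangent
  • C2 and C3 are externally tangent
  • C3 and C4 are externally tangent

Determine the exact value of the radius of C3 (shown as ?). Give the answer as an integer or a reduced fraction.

8

1. [ext C2·C3]  r_C3² + 46r_C3 − 432 = 0  ⇒  r_C3 = 8 (r>0 drops 1)
2. [ext C3·C4]  r_C3² + 14r_C3 − 176 = 0  ⇒  r_C3 = 8 (r>0 drops 1)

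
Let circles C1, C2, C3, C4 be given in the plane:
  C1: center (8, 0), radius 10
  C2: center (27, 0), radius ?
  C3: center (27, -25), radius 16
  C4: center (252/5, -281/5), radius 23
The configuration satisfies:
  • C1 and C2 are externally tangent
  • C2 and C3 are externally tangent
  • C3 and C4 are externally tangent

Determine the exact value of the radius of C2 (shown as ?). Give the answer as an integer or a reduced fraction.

9

1. [ext C1·C2]  r_C2² + 20r_C2 − 261 = 0  ⇒  r_C2 = 9 (r>0 drops 1)
2. [ext C2·C3]  r_C2² + 32r_C2 − 369 = 0  ⇒  r_C2 = 9 (r>0 drops 1)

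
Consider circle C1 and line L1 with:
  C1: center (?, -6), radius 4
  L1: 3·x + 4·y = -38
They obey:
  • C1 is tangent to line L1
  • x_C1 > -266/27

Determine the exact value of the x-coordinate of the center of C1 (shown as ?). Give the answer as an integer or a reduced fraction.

2

1. [C1‖L1]  x_C1² + (28/3)x_C1 − 68/3 = 0  ⇒  x_C1 = -34/3 or 2
2. given x_C1 > -266/27: keep 2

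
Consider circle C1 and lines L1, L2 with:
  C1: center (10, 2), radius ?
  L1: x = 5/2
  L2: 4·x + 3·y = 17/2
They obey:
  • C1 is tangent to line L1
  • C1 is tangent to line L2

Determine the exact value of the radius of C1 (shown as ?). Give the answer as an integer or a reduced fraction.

15/2

1. [C1‖L1]  r_C1² − 225/4 = 0  ⇒  r_C1 = 15/2 (r>0 drops 1)
2. [C1‖L2]  r_C1² − 225/4 = 0  ⇒  r_C1 = 15/2 (r>0 drops 1)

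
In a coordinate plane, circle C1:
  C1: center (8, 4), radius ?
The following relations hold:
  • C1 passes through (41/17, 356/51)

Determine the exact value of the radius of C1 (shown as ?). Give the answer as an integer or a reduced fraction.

19/3

1. [C1∋P]  r_C1² − 361/9 = 0  ⇒  r_C1 = 19/3 (r>0 drops 1)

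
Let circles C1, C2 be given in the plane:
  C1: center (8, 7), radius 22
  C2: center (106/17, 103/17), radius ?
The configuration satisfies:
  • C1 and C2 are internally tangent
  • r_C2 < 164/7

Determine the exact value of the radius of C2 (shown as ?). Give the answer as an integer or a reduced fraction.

1. [int C1,C2]  r_C2² − 44r_C2 + 480 = 0  ⇒  r_C2 = 20 or 24
2. given r_C2 < 164/7: keep 20

20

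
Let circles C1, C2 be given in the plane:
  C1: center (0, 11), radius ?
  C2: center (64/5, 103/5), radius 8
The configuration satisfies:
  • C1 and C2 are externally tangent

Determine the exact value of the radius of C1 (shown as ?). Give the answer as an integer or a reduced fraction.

8

1. [ext C1·C2]  r_C1² + 16r_C1 − 192 = 0  ⇒  r_C1 = 8 (r>0 drops 1)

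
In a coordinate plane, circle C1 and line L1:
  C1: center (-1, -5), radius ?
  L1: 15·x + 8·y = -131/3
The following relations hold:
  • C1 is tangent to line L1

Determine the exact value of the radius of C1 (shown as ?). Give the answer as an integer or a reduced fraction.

2/3

1. [C1‖L1]  r_C1² − 4/9 = 0  ⇒  r_C1 = 2/3 (r>0 drops 1)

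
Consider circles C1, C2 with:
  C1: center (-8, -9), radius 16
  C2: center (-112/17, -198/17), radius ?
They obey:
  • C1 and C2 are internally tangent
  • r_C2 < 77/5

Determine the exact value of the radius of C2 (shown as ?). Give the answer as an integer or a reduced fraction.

1. [int C1,C2]  r_C2² − 32r_C2 + 247 = 0  ⇒  r_C2 = 13 or 19
2. given r_C2 < 77/5: keep 13

13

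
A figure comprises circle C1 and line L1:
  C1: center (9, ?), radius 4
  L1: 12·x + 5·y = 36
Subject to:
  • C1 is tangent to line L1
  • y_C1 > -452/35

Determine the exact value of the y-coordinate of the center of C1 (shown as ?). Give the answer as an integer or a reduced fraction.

1. [C1‖L1]  y_C1² + (144/5)y_C1 + 496/5 = 0  ⇒  y_C1 = -124/5 or -4
2. given y_C1 > -452/35: keep -4

-4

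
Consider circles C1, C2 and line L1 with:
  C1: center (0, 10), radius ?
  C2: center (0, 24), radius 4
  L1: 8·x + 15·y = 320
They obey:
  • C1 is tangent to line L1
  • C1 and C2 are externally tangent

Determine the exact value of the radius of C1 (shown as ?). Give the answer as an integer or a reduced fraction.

1. [C1‖L1]  r_C1² − 100 = 0  ⇒  r_C1 = 10 (r>0 drops 1)
2. [ext C1·C2]  r_C1² + 8r_C1 − 180 = 0  ⇒  r_C1 = 10 (r>0 drops 1)

10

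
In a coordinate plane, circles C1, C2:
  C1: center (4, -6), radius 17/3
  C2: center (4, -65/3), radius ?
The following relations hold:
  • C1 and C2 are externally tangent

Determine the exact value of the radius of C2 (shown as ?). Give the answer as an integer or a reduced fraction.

10

1. [ext C1·C2]  r_C2² + (34/3)r_C2 − 640/3 = 0  ⇒  r_C2 = 10 (r>0 drops 1)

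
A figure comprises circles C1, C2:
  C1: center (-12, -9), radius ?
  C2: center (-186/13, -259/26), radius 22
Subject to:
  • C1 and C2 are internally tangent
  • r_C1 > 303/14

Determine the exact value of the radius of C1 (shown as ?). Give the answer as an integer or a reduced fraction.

49/2

1. [int C1,C2]  r_C1² − 44r_C1 + 1911/4 = 0  ⇒  r_C1 = 39/2 or 49/2
2. given r_C1 > 303/14: keep 49/2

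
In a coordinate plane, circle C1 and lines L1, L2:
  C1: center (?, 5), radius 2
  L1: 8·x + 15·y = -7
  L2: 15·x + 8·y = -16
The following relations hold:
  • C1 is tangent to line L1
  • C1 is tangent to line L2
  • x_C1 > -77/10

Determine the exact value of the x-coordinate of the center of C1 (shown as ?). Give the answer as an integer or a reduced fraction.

1. [C1‖L1]  x_C1² + (41/2)x_C1 + 87 = 0  ⇒  x_C1 = -29/2 or -6
2. [C1‖L2]  x_C1² + (112/15)x_C1 + 44/5 = 0  ⇒  x_C1 = -6 or -22/15

-6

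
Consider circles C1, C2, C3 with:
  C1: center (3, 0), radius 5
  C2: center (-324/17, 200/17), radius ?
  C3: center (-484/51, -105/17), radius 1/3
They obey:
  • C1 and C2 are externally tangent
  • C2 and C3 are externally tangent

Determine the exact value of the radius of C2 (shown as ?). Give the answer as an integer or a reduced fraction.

20

1. [ext C1·C2]  r_C2² + 10r_C2 − 600 = 0  ⇒  r_C2 = 20 (r>0 drops 1)
2. [ext C2·C3]  r_C2² + (2/3)r_C2 − 1240/3 = 0  ⇒  r_C2 = 20 (r>0 drops 1)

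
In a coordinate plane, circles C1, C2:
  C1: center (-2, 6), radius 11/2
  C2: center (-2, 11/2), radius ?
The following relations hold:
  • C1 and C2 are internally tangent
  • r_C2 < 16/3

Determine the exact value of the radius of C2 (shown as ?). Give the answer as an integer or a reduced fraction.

1. [int C1,C2]  r_C2² − 11r_C2 + 30 = 0  ⇒  r_C2 = 5 or 6
2. given r_C2 < 16/3: keep 5

5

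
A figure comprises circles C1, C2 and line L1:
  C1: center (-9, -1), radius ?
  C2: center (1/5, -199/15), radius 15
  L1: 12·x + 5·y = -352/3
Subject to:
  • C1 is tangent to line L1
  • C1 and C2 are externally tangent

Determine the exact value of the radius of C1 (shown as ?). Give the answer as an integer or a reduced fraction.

1. [C1‖L1]  r_C1² − 1/9 = 0  ⇒  r_C1 = 1/3 (r>0 drops 1)
2. [ext C1·C2]  r_C1² + 30r_C1 − 91/9 = 0  ⇒  r_C1 = 1/3 (r>0 drops 1)

1/3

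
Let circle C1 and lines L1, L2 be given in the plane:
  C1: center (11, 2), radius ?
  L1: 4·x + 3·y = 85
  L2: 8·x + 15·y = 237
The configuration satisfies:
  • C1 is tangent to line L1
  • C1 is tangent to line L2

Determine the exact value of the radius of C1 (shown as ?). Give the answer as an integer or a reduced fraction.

7

1. [C1‖L1]  r_C1² − 49 = 0  ⇒  r_C1 = 7 (r>0 drops 1)
2. [C1‖L2]  r_C1² − 49 = 0  ⇒  r_C1 = 7 (r>0 drops 1)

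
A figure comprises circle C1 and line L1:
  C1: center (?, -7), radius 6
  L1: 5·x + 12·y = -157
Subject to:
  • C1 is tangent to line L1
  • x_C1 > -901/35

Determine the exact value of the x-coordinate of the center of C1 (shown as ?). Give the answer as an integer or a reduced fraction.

1

1. [C1‖L1]  x_C1² + (146/5)x_C1 − 151/5 = 0  ⇒  x_C1 = -151/5 or 1
2. given x_C1 > -901/35: keep 1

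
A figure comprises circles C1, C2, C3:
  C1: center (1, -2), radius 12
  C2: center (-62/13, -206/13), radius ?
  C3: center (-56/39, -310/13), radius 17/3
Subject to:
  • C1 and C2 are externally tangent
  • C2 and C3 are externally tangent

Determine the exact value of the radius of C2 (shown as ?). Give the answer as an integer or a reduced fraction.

1. [ext C1·C2]  r_C2² + 24r_C2 − 81 = 0  ⇒  r_C2 = 3 (r>0 drops 1)
2. [ext C2·C3]  r_C2² + (34/3)r_C2 − 43 = 0  ⇒  r_C2 = 3 (r>0 drops 1)

3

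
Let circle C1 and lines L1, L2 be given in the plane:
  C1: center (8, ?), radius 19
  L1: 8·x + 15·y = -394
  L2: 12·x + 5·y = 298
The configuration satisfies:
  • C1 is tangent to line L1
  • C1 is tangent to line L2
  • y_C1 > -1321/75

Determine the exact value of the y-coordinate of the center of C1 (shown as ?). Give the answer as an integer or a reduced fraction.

-9

1. [C1‖L1]  y_C1² + (916/15)y_C1 + 2343/5 = 0  ⇒  y_C1 = -781/15 or -9
2. [C1‖L2]  y_C1² − (404/5)y_C1 − 4041/5 = 0  ⇒  y_C1 = -9 or 449/5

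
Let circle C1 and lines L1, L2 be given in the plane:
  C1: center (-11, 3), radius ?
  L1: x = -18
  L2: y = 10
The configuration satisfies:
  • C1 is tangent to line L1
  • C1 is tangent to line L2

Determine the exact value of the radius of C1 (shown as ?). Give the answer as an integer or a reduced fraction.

7

1. [C1‖L1]  r_C1² − 49 = 0  ⇒  r_C1 = 7 (r>0 drops 1)
2. [C1‖L2]  r_C1² − 49 = 0  ⇒  r_C1 = 7 (r>0 drops 1)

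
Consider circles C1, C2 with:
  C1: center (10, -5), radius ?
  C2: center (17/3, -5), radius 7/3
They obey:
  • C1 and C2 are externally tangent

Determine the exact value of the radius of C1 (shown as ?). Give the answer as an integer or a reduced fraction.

1. [ext C1·C2]  r_C1² + (14/3)r_C1 − 40/3 = 0  ⇒  r_C1 = 2 (r>0 drops 1)

2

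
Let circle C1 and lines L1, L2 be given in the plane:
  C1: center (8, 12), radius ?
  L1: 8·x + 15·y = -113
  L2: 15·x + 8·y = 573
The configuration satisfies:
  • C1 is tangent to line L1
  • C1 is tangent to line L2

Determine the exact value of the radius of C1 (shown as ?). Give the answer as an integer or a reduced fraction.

21

1. [C1‖L1]  r_C1² − 441 = 0  ⇒  r_C1 = 21 (r>0 drops 1)
2. [C1‖L2]  r_C1² − 441 = 0  ⇒  r_C1 = 21 (r>0 drops 1)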